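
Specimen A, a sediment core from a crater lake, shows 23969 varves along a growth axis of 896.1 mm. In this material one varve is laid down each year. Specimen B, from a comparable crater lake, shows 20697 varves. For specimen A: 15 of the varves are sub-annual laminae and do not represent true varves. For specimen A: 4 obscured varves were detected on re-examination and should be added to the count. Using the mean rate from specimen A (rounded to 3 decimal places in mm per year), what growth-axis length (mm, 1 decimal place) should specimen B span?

765.8 mm

Specimen A: correcting the raw count gives 23969 − 15 + 4 = 23958 true varves.
A: Mean rate = 896.1 mm / 23958 years ≈ 0.037 mm/yr.
For B, 0.037 mm/year × 20697 years = 765.8 mm.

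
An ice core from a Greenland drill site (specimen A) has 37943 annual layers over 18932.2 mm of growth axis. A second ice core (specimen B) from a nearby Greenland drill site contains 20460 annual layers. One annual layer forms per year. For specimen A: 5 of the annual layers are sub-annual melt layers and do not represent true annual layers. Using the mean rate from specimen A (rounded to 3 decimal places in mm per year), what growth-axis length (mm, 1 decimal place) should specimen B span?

Specimen A: correcting the raw count gives 37943 − 5 = 37938 true annual layers.
A: Extension rate ≈ 18932.2 / 37938 = 0.499 mm per year.
For B, 0.499 mm/year × 20460 years = 10209.5 mm.

10209.5 mm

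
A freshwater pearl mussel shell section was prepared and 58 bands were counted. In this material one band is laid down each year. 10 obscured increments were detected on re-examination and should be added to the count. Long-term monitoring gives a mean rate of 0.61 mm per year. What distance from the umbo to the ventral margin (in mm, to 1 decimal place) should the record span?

41.5 mm

Correcting the raw count gives 58 + 10 = 68 true bands.
68 years at 0.61 mm/year gives 0.61 × 68 = 41.5 mm.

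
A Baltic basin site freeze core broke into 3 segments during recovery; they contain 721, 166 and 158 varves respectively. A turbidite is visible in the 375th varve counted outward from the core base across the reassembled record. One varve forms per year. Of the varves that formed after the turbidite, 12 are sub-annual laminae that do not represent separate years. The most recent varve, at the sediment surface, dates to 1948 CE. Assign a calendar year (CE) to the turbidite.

1290 CE

Total varves = 721 + 166 + 158 = 1045.
1045 − 375 = 670 varves lie beyond the turbidite toward the sediment surface.
670 − 12 false = 658 true varves after the turbidite.
Counting back 658 years from 1948 CE places the turbidite in 1948 − 658 = 1290 CE.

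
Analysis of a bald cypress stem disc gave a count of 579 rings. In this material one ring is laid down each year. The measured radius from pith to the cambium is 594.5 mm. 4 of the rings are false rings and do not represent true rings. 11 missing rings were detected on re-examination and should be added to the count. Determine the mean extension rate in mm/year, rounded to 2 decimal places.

After corrections the count is 579 − 4 + 11 = 586 rings.
594.5 mm over 586 years gives 594.5 / 586 ≈ 1.01 mm/year.

1.01 mm/year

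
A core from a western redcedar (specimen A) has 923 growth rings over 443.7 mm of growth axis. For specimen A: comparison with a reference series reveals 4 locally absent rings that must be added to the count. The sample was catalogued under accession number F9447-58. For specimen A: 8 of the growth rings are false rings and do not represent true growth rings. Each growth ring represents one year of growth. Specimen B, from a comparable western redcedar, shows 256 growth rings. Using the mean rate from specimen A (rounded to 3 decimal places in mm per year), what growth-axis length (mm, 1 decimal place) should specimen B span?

Specimen A: true growth ring count = 923 − 8 + 4 = 919.
A: Extension rate ≈ 443.7 / 919 = 0.483 mm/year.
Length of B = 0.483 × 256 = 123.6 mm.

123.6 mm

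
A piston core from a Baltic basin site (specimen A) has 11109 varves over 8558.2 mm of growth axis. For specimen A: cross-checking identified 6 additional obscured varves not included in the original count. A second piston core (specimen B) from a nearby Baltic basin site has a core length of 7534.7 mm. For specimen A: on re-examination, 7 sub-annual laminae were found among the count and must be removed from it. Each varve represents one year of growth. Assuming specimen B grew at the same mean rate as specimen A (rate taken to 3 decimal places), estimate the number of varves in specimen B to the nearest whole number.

Specimen A: true varve count = 11109 − 7 + 6 = 11108.
A: Extension rate ≈ 8558.2 / 11108 = 0.770 mm/year.
For B, 7534.7 / 0.770 = 9785.32 years ≈ 9785 varves.

9785 varves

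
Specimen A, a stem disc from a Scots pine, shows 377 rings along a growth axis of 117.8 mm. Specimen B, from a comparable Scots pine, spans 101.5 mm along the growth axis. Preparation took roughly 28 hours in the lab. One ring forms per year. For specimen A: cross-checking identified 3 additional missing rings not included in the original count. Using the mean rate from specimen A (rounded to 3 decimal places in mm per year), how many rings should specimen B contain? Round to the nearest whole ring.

Specimen A: correcting the raw count gives 377 + 3 = 380 true rings.
A: 117.8 mm over 380 years gives 117.8 / 380 ≈ 0.310 mm/year.
For B, 101.5 / 0.310 = 327.42 years ≈ 327 rings.

327 rings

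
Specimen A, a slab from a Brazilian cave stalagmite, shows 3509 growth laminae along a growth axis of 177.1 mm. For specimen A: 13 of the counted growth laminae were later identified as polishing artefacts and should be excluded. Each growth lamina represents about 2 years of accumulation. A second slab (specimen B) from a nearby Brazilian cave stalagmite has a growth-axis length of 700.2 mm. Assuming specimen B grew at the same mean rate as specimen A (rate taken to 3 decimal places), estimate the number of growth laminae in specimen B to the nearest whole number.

14004 growth laminae

Specimen A: after corrections the count is 3509 − 13 = 3496 growth laminae.
Specimen A: multiplying by 2 years per growth lamina: 3496 × 2 = 6992 years.
A: Extension rate ≈ 177.1 / 6992 = 0.025 mm per year.
B spans 700.2 / 0.025 = 28008.00 years; at 2 years per growth lamina that is 28008.00 / 2 ≈ 14004 growth laminae.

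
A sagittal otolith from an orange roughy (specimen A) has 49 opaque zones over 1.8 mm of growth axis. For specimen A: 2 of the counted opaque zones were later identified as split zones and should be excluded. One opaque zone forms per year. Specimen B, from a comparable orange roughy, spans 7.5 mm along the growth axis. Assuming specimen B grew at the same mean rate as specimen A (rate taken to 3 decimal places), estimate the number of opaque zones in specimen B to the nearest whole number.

197 opaque zones

Specimen A: adjusted count: 49 − 2 = 47 opaque zones.
A: Extension rate ≈ 1.8 / 47 = 0.038 mm per year.
B spans 7.5 / 0.038 = 197.37 years ≈ 197 opaque zones.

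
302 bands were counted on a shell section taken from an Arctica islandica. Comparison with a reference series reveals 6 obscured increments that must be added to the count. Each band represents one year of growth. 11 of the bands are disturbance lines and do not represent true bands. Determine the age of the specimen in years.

297 years

Adjusted count: 302 − 11 + 6 = 297 bands.
At one band per year, that is 297 years.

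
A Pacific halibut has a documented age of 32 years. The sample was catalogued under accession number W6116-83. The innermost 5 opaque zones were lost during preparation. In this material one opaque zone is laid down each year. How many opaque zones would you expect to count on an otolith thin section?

Expected opaque zones over 32 years: 32.
Less the 5 uncaptured opaque zones: 32 − 5 = 27.

27 opaque zones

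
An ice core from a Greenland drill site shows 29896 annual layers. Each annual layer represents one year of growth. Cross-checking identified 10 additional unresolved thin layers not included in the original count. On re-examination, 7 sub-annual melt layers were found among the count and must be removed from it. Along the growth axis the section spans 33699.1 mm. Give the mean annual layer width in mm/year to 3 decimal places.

1.127 mm/year

True annual layer count = 29896 − 7 + 10 = 29899.
Mean rate = 33699.1 mm / 29899 years ≈ 1.127 mm/year.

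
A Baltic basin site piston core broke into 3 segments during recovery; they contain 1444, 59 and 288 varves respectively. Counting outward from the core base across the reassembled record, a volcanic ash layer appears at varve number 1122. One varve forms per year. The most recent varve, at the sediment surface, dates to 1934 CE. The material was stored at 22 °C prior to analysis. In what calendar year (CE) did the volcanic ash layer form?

1265 CE

Total varves = 1444 + 59 + 288 = 1791.
1791 − 1122 = 669 varves lie beyond the volcanic ash layer toward the sediment surface.
1934 − 669 = 1265 CE.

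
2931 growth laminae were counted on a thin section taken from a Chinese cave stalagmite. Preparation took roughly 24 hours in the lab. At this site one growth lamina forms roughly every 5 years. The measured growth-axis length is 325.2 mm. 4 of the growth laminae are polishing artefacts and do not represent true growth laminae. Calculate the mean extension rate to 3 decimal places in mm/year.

0.022 mm/year

True growth lamina count = 2931 − 4 = 2927.
2927 growth laminae at 5 years each span 2927 × 5 = 14635 years.
Extension rate ≈ 325.2 / 14635 = 0.022 mm/year.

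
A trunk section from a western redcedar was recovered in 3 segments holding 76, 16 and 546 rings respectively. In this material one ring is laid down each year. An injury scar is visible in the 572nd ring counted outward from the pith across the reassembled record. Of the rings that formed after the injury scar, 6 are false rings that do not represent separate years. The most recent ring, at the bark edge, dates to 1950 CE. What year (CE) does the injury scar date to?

Total rings = 76 + 16 + 546 = 638.
638 − 572 = 66 rings lie beyond the injury scar toward the bark edge.
Excluding 6 false rings: 66 − 6 = 60.
The ring at the bark edge is 1950 CE, so the injury scar dates to 1950 − 60 = 1890 CE.

1890 CE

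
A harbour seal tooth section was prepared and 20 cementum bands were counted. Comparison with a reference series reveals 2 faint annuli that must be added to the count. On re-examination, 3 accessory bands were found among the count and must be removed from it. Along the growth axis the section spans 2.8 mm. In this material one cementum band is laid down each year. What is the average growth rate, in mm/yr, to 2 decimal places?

0.15 mm/yr

Correcting the raw count gives 20 − 3 + 2 = 19 true cementum bands.
2.8 mm over 19 years gives 2.8 / 19 ≈ 0.15 mm/yr.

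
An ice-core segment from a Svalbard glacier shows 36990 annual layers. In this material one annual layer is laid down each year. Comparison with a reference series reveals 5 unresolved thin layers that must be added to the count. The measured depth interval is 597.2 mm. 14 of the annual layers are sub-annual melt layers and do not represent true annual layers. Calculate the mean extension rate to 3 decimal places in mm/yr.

Correcting the raw count gives 36990 − 14 + 5 = 36981 true annual layers.
Mean rate = 597.2 mm / 36981 years ≈ 0.016 mm/yr.

0.016 mm/yr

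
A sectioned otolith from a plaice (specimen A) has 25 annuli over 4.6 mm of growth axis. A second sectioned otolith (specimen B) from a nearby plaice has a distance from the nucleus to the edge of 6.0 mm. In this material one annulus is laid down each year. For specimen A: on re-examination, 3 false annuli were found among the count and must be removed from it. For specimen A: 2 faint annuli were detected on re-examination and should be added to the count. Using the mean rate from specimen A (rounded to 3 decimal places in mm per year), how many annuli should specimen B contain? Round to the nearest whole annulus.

Specimen A: correcting the raw count gives 25 − 3 + 2 = 24 true annuli.
A: 4.6 mm over 24 years gives 4.6 / 24 ≈ 0.192 mm/yr.
B spans 6.0 / 0.192 = 31.25 years ≈ 31 annuli.

31 annuli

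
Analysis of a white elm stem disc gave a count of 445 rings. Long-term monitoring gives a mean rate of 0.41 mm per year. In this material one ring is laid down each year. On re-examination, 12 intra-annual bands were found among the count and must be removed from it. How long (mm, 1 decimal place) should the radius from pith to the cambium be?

177.5 mm

Adjusted count: 445 − 12 = 433 rings.
433 years at 0.41 mm/year gives 0.41 × 433 = 177.5 mm.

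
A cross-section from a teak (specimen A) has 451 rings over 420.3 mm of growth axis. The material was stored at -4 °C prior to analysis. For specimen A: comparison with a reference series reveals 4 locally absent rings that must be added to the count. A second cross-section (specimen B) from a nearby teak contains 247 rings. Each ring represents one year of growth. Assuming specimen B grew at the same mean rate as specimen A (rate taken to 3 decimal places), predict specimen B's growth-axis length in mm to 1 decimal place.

228.2 mm

Specimen A: after corrections the count is 451 + 4 = 455 rings.
A: Extension rate ≈ 420.3 / 455 = 0.924 mm/yr.
Length of B = 0.924 × 247 = 228.2 mm.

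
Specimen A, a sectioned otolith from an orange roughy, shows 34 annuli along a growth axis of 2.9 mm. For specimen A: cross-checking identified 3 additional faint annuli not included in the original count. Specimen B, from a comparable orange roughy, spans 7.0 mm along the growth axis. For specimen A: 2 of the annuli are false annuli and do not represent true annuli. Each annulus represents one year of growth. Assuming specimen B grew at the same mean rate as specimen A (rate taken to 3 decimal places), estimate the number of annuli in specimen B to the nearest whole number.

84 annuli

Specimen A: after corrections the count is 34 − 2 + 3 = 35 annuli.
A: Extension rate ≈ 2.9 / 35 = 0.083 mm per year.
Specimen B: 7.0 mm / 0.083 mm per year = 84.34 years ≈ 84 annuli.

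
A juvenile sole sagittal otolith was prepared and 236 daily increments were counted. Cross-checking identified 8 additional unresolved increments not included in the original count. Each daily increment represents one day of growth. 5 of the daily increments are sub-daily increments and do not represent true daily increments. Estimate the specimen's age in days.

After corrections the count is 236 − 5 + 8 = 239 daily increments.
At one daily increment per day, that is 239 days.

239 d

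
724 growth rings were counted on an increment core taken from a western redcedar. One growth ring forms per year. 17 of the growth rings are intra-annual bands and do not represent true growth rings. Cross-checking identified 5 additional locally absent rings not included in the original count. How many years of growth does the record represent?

712 yr

True growth ring count = 724 − 17 + 5 = 712.
At one growth ring per year, that is 712 years.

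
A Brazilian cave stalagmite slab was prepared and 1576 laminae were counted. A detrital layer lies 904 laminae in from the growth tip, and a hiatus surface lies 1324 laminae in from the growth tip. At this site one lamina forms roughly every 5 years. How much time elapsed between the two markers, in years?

2100 years

Separation: 1324 − 904 = 420 laminae.
420 laminae at 5 years each span 420 × 5 = 2100 years.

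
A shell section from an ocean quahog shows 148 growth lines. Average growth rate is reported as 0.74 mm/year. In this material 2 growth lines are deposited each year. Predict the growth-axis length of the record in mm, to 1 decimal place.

Dividing by 2 growth lines per year: 148 / 2 = 74 years.
74 years at 0.74 mm/year gives 0.74 × 74 = 54.8 mm.

54.8 mm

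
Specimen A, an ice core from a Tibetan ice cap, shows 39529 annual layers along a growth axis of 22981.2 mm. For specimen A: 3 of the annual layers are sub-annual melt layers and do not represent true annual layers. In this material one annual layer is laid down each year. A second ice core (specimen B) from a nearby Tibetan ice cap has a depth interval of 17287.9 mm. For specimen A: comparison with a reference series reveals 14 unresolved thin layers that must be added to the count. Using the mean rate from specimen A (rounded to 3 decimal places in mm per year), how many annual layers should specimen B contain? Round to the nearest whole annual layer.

29755 annual layers

Specimen A: after corrections the count is 39529 − 3 + 14 = 39540 annual layers.
A: Mean rate = 22981.2 mm / 39540 years ≈ 0.581 mm/year.
Specimen B: 17287.9 mm / 0.581 mm per year = 29755.42 years ≈ 29755 annual layers.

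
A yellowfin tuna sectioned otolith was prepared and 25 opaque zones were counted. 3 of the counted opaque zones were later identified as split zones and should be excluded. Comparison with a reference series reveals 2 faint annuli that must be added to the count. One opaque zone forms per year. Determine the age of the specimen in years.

Correcting the raw count gives 25 − 3 + 2 = 24 true opaque zones.
At one opaque zone per year, that is 24 years.

24 yr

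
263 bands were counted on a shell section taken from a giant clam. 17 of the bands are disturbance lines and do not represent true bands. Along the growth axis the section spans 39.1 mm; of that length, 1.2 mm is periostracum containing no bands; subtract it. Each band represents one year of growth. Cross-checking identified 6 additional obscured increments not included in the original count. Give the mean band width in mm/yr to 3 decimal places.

After corrections the count is 263 − 17 + 6 = 252 bands.
Removing the 1.2 mm offcut leaves 39.1 − 1.2 = 37.9 mm.
Mean rate = 37.9 mm / 252 years ≈ 0.150 mm/yr.

0.150 mm/yr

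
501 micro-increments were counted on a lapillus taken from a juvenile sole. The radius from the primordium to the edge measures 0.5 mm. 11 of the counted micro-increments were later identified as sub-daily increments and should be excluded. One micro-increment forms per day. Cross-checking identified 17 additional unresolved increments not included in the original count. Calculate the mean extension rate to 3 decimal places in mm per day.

True micro-increment count = 501 − 11 + 17 = 507.
Extension rate ≈ 0.5 / 507 = 0.001 mm per day.

0.001 mm per day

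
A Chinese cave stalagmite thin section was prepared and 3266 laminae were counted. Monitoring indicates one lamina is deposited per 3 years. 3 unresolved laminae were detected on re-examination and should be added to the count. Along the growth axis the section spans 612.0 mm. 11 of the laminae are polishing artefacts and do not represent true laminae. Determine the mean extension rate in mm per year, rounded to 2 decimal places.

0.06 mm per year

True lamina count = 3266 − 11 + 3 = 3258.
Multiplying by 3 years per lamina: 3258 × 3 = 9774 years.
612.0 mm over 9774 years gives 612.0 / 9774 ≈ 0.06 mm per year.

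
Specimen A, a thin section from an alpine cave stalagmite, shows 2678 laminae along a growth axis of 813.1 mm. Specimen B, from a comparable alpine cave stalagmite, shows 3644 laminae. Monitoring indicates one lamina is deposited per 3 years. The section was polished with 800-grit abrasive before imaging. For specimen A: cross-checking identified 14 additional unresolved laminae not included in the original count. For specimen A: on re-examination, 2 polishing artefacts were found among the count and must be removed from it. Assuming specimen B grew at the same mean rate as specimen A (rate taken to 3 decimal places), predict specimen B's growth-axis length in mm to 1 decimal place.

Specimen A: adjusted count: 2678 − 2 + 14 = 2690 laminae.
Specimen A: multiplying by 3 years per lamina: 2690 × 3 = 8070 years.
A: Extension rate ≈ 813.1 / 8070 = 0.101 mm per year.
Specimen B: 3644 laminae at 3 years each span 3644 × 3 = 10932 years. For B, 0.101 mm/year × 10932 years = 1104.1 mm.

1104.1 mm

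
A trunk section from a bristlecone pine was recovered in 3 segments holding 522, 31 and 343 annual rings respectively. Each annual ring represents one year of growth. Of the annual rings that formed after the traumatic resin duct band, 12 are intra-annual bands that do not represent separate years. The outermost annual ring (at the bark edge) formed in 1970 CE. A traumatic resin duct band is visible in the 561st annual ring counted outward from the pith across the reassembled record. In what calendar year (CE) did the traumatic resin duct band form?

1647 CE

Total annual rings = 522 + 31 + 343 = 896.
896 − 561 = 335 annual rings lie beyond the traumatic resin duct band toward the bark edge.
Removing the 12 false annual rings leaves 335 − 12 = 323 true annual rings beyond the traumatic resin duct band.
The annual ring at the bark edge is 1970 CE, so the traumatic resin duct band dates to 1970 − 323 = 1647 CE.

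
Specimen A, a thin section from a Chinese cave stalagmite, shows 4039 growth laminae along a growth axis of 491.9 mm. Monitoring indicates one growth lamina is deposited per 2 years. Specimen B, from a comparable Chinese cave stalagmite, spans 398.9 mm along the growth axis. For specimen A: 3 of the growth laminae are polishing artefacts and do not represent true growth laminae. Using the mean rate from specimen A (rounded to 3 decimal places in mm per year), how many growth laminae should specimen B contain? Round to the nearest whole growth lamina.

Specimen A: correcting the raw count gives 4039 − 3 = 4036 true growth laminae.
Specimen A: multiplying by 2 years per growth lamina: 4036 × 2 = 8072 years.
A: 491.9 mm over 8072 years gives 491.9 / 8072 ≈ 0.061 mm/year.
Specimen B: 398.9 mm / 0.061 mm per year = 6539.34 years; at 2 years per growth lamina that is 6539.34 / 2 ≈ 3270 growth laminae.

3270 growth laminae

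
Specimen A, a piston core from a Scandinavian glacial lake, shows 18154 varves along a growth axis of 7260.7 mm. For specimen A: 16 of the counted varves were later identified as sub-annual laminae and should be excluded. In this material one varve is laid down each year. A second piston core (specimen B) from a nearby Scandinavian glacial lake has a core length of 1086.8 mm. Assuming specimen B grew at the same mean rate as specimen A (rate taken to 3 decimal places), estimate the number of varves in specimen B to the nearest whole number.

Specimen A: correcting the raw count gives 18154 − 16 = 18138 true varves.
A: Mean rate = 7260.7 mm / 18138 years ≈ 0.400 mm/year.
B spans 1086.8 / 0.400 = 2717.00 years ≈ 2717 varves.

2717 varves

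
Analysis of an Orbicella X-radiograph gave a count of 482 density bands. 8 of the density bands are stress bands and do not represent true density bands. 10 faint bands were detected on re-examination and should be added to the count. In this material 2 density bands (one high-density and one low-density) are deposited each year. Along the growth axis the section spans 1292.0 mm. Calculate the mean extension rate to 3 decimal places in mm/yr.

5.339 mm/yr

Adjusted count: 482 − 8 + 10 = 484 density bands.
Dividing by 2 density bands per year: 484 / 2 = 242 years.
Extension rate ≈ 1292.0 / 242 = 5.339 mm/yr.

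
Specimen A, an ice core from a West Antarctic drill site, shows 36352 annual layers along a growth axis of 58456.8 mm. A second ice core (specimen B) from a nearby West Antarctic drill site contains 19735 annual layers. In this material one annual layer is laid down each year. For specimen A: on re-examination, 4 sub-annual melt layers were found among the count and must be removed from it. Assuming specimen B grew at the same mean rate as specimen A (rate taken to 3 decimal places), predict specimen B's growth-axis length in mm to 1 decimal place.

Specimen A: after corrections the count is 36352 − 4 = 36348 annual layers.
A: Mean rate = 58456.8 mm / 36348 years ≈ 1.608 mm per year.
B's length ≈ 1.608 × 19735 = 31733.9 mm.

31733.9 mm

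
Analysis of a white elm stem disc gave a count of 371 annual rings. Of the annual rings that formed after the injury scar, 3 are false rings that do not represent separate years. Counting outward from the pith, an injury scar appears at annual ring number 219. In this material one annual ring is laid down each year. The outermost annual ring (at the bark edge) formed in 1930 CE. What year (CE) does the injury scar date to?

Between annual ring 219 and the bark edge there are 371 − 219 = 152 annual rings.
Removing the 3 false annual rings leaves 152 − 3 = 149 true annual rings beyond the injury scar.
Counting back 149 years from 1930 CE places the injury scar in 1930 − 149 = 1781 CE.

1781 CE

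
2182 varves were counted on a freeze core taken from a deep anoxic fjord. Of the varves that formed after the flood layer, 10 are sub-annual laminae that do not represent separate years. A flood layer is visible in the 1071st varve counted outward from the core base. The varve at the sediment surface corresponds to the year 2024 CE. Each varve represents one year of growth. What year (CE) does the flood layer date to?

923 CE

2182 − 1071 = 1111 varves lie beyond the flood layer toward the sediment surface.
Excluding 10 false varves: 1111 − 10 = 1101.
The varve at the sediment surface is 2024 CE, so the flood layer dates to 2024 − 1101 = 923 CE.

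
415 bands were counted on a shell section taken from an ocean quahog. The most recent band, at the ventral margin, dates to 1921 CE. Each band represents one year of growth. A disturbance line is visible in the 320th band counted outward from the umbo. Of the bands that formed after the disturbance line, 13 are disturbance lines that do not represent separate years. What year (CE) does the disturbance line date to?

1839 CE

The disturbance line sits at band 320 from the umbo, so 415 − 320 = 95 bands formed after it.
Removing the 13 false bands leaves 95 − 13 = 82 true bands beyond the disturbance line.
The band at the ventral margin is 1921 CE, so the disturbance line dates to 1921 − 82 = 1839 CE.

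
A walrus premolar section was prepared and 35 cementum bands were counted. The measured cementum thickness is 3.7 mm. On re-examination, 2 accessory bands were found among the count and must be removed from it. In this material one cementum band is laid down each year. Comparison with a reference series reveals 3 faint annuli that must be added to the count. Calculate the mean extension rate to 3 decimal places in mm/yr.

0.103 mm/yr

After corrections the count is 35 − 2 + 3 = 36 cementum bands.
3.7 mm over 36 years gives 3.7 / 36 ≈ 0.103 mm/yr.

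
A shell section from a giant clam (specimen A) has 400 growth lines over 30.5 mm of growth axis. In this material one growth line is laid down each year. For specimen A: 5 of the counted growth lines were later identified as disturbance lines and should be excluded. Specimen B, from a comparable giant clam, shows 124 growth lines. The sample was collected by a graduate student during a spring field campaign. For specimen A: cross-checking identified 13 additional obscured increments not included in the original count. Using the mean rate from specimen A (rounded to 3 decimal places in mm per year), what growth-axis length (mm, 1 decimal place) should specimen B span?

Specimen A: after corrections the count is 400 − 5 + 13 = 408 growth lines.
A: Extension rate ≈ 30.5 / 408 = 0.075 mm/yr.
B's length ≈ 0.075 × 124 = 9.3 mm.

9.3 mm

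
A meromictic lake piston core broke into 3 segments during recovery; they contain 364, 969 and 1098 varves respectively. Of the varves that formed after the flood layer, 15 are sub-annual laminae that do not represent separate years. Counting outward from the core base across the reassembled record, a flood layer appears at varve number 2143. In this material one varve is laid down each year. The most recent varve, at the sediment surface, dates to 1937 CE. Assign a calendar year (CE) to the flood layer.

1664 CE

Total varves = 364 + 969 + 1098 = 2431.
Between varve 2143 and the sediment surface there are 2431 − 2143 = 288 varves.
Excluding 15 false varves: 288 − 15 = 273.
Counting back 273 years from 1937 CE places the flood layer in 1937 − 273 = 1664 CE.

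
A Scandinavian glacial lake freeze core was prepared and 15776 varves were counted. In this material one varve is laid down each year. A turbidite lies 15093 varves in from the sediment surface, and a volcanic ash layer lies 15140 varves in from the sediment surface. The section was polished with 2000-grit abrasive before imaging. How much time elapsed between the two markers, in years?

47 years

The two markers are separated by 15140 − 15093 = 47 varves.
One varve per year makes the interval 47 years.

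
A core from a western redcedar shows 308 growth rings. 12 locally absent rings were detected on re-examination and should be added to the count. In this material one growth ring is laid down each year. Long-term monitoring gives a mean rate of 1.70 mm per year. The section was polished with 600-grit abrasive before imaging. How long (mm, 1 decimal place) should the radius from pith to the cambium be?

544.0 mm

Correcting the raw count gives 308 + 12 = 320 true growth rings.
320 years at 1.70 mm/year gives 1.70 × 320 = 544.0 mm.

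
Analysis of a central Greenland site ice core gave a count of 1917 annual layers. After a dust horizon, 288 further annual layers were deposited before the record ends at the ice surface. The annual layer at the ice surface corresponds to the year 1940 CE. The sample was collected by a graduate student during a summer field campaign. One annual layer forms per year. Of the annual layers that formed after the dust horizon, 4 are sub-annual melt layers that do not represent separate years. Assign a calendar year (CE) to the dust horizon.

1656 CE

288 annual layers formed after the dust horizon.
Excluding 4 false annual layers: 288 − 4 = 284.
The annual layer at the ice surface is 1940 CE, so the dust horizon dates to 1940 − 284 = 1656 CE.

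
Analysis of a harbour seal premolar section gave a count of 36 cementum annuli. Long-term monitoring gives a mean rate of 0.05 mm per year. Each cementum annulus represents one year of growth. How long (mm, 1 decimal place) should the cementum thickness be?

36 years of growth are recorded.
Length ≈ 0.05 × 36 = 1.8 mm.

1.8 mm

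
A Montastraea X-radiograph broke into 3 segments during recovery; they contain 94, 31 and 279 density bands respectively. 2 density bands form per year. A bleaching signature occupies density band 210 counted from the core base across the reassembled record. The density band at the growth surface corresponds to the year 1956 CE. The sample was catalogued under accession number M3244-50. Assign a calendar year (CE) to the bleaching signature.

Total density bands = 94 + 31 + 279 = 404.
Between density band 210 and the growth surface there are 404 − 210 = 194 density bands.
194 density bands at 2 per year is 194 / 2 = 97 years.
1956 − 97 = 1859 CE.

1859 CE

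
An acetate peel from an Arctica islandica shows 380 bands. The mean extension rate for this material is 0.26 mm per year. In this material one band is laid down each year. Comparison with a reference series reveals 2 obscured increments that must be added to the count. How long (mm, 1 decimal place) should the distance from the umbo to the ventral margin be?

Correcting the raw count gives 380 + 2 = 382 true bands.
382 years at 0.26 mm/year gives 0.26 × 382 = 99.3 mm.

99.3 mm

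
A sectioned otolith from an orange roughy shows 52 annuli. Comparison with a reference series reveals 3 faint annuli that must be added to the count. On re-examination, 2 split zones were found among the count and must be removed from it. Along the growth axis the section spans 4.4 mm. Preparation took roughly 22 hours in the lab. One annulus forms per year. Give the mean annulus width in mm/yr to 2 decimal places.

0.08 mm/yr

True annulus count = 52 − 2 + 3 = 53.
4.4 mm over 53 years gives 4.4 / 53 ≈ 0.08 mm/yr.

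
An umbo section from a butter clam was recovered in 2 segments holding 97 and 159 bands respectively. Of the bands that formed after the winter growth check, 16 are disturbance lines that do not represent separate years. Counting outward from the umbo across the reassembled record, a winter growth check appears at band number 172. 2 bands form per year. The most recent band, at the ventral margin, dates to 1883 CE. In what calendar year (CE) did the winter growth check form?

1849 CE

Total bands = 97 + 159 = 256.
Between band 172 and the ventral margin there are 256 − 172 = 84 bands.
Excluding 16 false bands: 84 − 16 = 68.
With 2 bands per year, 68 / 2 = 34 years.
1883 − 34 = 1849 CE.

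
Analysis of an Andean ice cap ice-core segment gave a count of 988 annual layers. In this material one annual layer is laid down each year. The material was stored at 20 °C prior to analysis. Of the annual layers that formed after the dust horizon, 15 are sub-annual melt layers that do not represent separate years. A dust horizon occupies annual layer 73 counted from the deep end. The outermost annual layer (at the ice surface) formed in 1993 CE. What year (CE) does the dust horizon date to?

1093 CE

988 − 73 = 915 annual layers lie beyond the dust horizon toward the ice surface.
915 − 15 false = 900 true annual layers after the dust horizon.
The annual layer at the ice surface is 1993 CE, so the dust horizon dates to 1993 − 900 = 1093 CE.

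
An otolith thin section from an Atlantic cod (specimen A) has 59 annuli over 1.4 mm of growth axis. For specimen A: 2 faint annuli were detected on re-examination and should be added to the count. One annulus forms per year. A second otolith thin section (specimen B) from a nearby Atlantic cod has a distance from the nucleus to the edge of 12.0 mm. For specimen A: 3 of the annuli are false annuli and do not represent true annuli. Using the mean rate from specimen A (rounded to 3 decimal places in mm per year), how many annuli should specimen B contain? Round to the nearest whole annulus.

500 annuli

Specimen A: true annulus count = 59 − 3 + 2 = 58.
A: Extension rate ≈ 1.4 / 58 = 0.024 mm per year.
Specimen B: 12.0 mm / 0.024 mm per year = 500.00 years ≈ 500 annuli.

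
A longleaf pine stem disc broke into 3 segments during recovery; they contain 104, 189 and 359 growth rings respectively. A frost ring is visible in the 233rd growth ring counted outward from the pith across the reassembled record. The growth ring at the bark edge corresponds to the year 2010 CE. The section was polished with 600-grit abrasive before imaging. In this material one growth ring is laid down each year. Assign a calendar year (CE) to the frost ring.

Total growth rings = 104 + 189 + 359 = 652.
652 − 233 = 419 growth rings lie beyond the frost ring toward the bark edge.
2010 − 419 = 1591 CE.

1591 CE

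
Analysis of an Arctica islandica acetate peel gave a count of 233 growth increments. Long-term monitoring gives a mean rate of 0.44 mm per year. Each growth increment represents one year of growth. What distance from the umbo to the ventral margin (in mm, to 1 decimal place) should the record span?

233 years of growth are recorded.
Predicted length = 0.44 mm/year × 233 years = 102.5 mm.

102.5 mm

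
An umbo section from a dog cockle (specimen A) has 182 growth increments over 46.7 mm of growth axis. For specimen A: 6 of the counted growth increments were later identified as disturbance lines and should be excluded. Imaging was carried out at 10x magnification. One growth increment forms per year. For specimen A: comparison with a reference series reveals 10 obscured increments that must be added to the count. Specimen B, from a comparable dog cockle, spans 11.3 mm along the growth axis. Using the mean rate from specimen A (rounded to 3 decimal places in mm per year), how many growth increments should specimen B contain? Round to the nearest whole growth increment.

45 growth increments

Specimen A: correcting the raw count gives 182 − 6 + 10 = 186 true growth increments.
A: Extension rate ≈ 46.7 / 186 = 0.251 mm/year.
For B, 11.3 / 0.251 = 45.02 years ≈ 45 growth increments.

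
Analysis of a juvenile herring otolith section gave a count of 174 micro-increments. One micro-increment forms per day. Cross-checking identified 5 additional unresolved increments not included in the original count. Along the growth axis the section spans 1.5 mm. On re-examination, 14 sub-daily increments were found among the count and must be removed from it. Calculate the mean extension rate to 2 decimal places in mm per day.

Adjusted count: 174 − 14 + 5 = 165 micro-increments.
1.5 mm over 165 days gives 1.5 / 165 ≈ 0.01 mm per day.

0.01 mm per day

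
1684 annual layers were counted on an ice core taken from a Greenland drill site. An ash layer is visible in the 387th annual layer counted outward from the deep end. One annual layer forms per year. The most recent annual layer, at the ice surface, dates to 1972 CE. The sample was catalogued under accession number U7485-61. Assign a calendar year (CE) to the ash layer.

Between annual layer 387 and the ice surface there are 1684 − 387 = 1297 annual layers.
Counting back 1297 years from 1972 CE places the ash layer in 1972 − 1297 = 675 CE.

675 CE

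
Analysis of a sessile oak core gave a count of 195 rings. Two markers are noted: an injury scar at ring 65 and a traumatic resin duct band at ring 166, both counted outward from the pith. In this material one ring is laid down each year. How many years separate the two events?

101 years

Separation: 166 − 65 = 101 rings.
At one ring per year, 101 years elapsed between them.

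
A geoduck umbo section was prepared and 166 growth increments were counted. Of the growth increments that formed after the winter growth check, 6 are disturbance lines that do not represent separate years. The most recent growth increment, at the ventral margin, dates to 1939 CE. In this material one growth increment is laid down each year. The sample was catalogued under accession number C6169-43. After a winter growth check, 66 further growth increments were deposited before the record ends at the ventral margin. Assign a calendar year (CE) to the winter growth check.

1879 CE

66 growth increments post-date the winter growth check.
66 − 6 false = 60 true growth increments after the winter growth check.
1939 − 60 = 1879 CE.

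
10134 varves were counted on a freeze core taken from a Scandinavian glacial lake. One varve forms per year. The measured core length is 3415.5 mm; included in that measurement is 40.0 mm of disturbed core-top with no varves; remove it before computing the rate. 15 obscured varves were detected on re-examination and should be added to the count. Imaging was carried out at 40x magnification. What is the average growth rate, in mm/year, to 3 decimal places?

True varve count = 10134 + 15 = 10149.
Net length = 3415.5 − 40.0 = 3375.5 mm.
Mean rate = 3375.5 mm / 10149 years ≈ 0.333 mm/year.

0.333 mm/year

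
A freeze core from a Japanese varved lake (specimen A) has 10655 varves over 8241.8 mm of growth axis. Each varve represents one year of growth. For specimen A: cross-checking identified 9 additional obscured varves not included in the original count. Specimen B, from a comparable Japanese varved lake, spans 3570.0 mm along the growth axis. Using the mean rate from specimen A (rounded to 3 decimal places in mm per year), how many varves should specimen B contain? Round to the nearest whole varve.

Specimen A: after corrections the count is 10655 + 9 = 10664 varves.
A: 8241.8 mm over 10664 years gives 8241.8 / 10664 ≈ 0.773 mm/yr.
For B, 3570.0 / 0.773 = 4618.37 years ≈ 4618 varves.

4618 varves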